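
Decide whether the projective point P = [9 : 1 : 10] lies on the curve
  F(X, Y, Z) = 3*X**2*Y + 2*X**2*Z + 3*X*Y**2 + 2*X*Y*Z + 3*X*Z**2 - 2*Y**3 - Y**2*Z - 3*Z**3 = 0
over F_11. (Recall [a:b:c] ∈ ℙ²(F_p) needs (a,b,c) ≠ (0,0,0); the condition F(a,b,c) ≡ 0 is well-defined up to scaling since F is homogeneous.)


F(9,1,10) ≡ 9 (mod 11); P is NOT on the curve.

Evaluate F(9, 1, 10) term-by-term (mod 11).
  3*X**2*Y ↦ 3·81·1·1 = 243
  2*X**2*Z ↦ 2·81·1·10 = 1620
  3*X*Y**2 ↦ 3·9·1·1 = 27
  2*X*Y*Z ↦ 2·9·1·10 = 180
  3*X*Z**2 ↦ 3·9·1·100 = 2700
  -2*Y**3 ↦ -2·1·1·1 = -2
  -Y**2*Z ↦ -1·1·1·10 = -10
  -3*Z**3 ↦ -3·1·1·1000 = -3000
Sum: F(9, 1, 10) = (243) + (1620) + (27) + (180) + (2700) + (-2) + (-10) + (-3000) = 1758.
Reducing mod 11: 1758 ≡ 9 (mod 11).
Since F(a, b, c) ≡ 9 ≠ 0 (mod 11), P does NOT lie on the curve.


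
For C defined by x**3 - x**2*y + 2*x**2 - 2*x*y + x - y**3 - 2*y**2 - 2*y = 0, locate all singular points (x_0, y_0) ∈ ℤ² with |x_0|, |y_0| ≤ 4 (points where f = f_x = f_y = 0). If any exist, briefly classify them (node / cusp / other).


Singular points: {(-1, -1)}; classification: cusp.

Compute partial derivatives:
  f_x = 3*x**2 - 2*x*y + 4*x - 2*y + 1.
  f_y = -x**2 - 2*x - 3*y**2 - 4*y - 2.
Scan x_0 ∈ {−4, ..., 4}. For each x_0, f_y(x_0, y) is a polynomial in y; find its integer roots y ∈ {−4, ..., 4}, then test f_x and f at those candidates.
  x = -4: f_y(-4, y) = -3*y**2 - 4*y - 10; no integer root y with |y| ≤ 4.
  x = -3: f_y(-3, y) = -3*y**2 - 4*y - 5; no integer root y with |y| ≤ 4.
  x = -2: f_y(-2, y) = -3*y**2 - 4*y - 2; no integer root y with |y| ≤ 4.
  x = -1: f_y(-1, y) = -3*y**2 - 4*y - 1; vanishes at y ∈ {-1}. (-1, -1): f_x = 0, f = 0 — SINGULAR.
  x = 0: f_y(0, y) = -3*y**2 - 4*y - 2; no integer root y with |y| ≤ 4.
  x = 1: f_y(1, y) = -3*y**2 - 4*y - 5; no integer root y with |y| ≤ 4.
  x = 2: f_y(2, y) = -3*y**2 - 4*y - 10; no integer root y with |y| ≤ 4.
  x = 3: f_y(3, y) = -3*y**2 - 4*y - 17; no integer root y with |y| ≤ 4.
  x = 4: f_y(4, y) = -3*y**2 - 4*y - 26; no integer root y with |y| ≤ 4.
Only singular point on the grid: (-1, -1).
Classify: substitute x = -1 + u, y = -1 + v and expand: f = u**3 - u**2*v - v**3 + v**2.
No constant or linear terms (consistent with a singular point). Quadratic part: v**2. Cubic part: u**3 - u**2*v - v**3.
The quadratic part v**2 is a perfect square, so there is a single (double) tangent line v = 0, i.e. y = -1. Restricting the cubic part to that line (v = 0) leaves u**3 ≠ 0, so f is not divisible by v and the branch is v² ≈ -u**3 to lowest order — this is a cusp.
Classification: cusp.


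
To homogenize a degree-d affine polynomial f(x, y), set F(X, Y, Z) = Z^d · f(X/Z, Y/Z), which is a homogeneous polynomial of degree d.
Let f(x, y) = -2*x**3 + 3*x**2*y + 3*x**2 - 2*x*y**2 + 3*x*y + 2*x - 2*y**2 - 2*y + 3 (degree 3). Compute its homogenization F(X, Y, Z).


F(X, Y, Z) = -2*X**3 + 3*X**2*Y + 3*X**2*Z - 2*X*Y**2 + 3*X*Y*Z + 2*X*Z**2 - 2*Y**2*Z - 2*Y*Z**2 + 3*Z**3

deg(f) = 3.
Substitute x = X/Z, y = Y/Z into f, then multiply by Z^3.
  monomial -2·x^3·y^0 ↦ -2·X^3·Y^0·Z^0.
  monomial 3·x^2·y^1 ↦ 3·X^2·Y^1·Z^0.
  monomial 3·x^2·y^0 ↦ 3·X^2·Y^0·Z^1.
  monomial -2·x^1·y^2 ↦ -2·X^1·Y^2·Z^0.
  monomial 3·x^1·y^1 ↦ 3·X^1·Y^1·Z^1.
  monomial 2·x^1·y^0 ↦ 2·X^1·Y^0·Z^2.
  monomial -2·x^0·y^2 ↦ -2·X^0·Y^2·Z^1.
  monomial -2·x^0·y^1 ↦ -2·X^0·Y^1·Z^2.
  monomial 3·x^0·y^0 ↦ 3·X^0·Y^0·Z^3.
Collecting: F(X, Y, Z) = -2*X**3 + 3*X**2*Y + 3*X**2*Z - 2*X*Y**2 + 3*X*Y*Z + 2*X*Z**2 - 2*Y**2*Z - 2*Y*Z**2 + 3*Z**3.


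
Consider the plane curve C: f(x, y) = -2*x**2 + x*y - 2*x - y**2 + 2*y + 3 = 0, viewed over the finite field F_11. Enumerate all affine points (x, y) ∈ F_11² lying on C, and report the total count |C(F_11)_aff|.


Affine F_11-points: {(0, 3), (0, 10), (1, 5), (1, 9), (4, 7), (4, 10), (6, 3), (6, 5), (8, 1), (8, 9)}; count = 10.

For each of the 121 pairs (x, y) ∈ F_11², evaluate f(x, y) mod 11. Record the zeros.
  x = 0: [0↦3, 1↦4, 2↦3, 3↦0, 4↦6, 5↦10, 6↦1, 7↦1, 8↦10, 9↦6, 10↦0]  zeros at y ∈ {3, 10}
  x = 1: [0↦10, 1↦1, 2↦1, 3↦10, 4↦6, 5↦0, 6↦3, 7↦4, 8↦3, 9↦0, 10↦6]  zeros at y ∈ {5, 9}
  x = 2: [0↦2, 1↦5, 2↦6, 3↦5, 4↦2, 5↦8, 6↦1, 7↦3, 8↦3, 9↦1, 10↦8]  zeros at y ∈ ∅
  x = 3: [0↦1, 1↦5, 2↦7, 3↦7, 4↦5, 5↦1, 6↦6, 7↦9, 8↦10, 9↦9, 10↦6]  zeros at y ∈ ∅
  x = 4: [0↦7, 1↦1, 2↦4, 3↦5, 4↦4, 5↦1, 6↦7, 7↦0, 8↦2, 9↦2, 10↦0]  zeros at y ∈ {7, 10}
  x = 5: [0↦9, 1↦4, 2↦8, 3↦10, 4↦10, 5↦8, 6↦4, 7↦9, 8↦1, 9↦2, 10↦1]  zeros at y ∈ ∅
  x = 6: [0↦7, 1↦3, 2↦8, 3↦0, 4↦1, 5↦0, 6↦8, 7↦3, 8↦7, 9↦9, 10↦9]  zeros at y ∈ {3, 5}
  x = 7: [0↦1, 1↦9, 2↦4, 3↦8, 4↦10, 5↦10, 6↦8, 7↦4, 8↦9, 9↦1, 10↦2]  zeros at y ∈ ∅
  x = 8: [0↦2, 1↦0, 2↦7, 3↦1, 4↦4, 5↦5, 6↦4, 7↦1, 8↦7, 9↦0, 10↦2]  zeros at y ∈ {1, 9}
  x = 9: [0↦10, 1↦9, 2↦6, 3↦1, 4↦5, 5↦7, 6↦7, 7↦5, 8↦1, 9↦6, 10↦9]  zeros at y ∈ ∅
  x = 10: [0↦3, 1↦3, 2↦1, 3↦8, 4↦2, 5↦5, 6↦6, 7↦5, 8↦2, 9↦8, 10↦1]  zeros at y ∈ ∅
Collecting zeros: affine points = {(0, 3), (0, 10), (1, 5), (1, 9), (4, 7), (4, 10), (6, 3), (6, 5), (8, 1), (8, 9)}.
Total count |C(F_11)_aff| = 10.


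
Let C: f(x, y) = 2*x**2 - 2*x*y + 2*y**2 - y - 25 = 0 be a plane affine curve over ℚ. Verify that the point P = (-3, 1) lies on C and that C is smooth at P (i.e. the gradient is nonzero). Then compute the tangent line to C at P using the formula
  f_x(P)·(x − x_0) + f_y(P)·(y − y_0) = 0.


Tangent line at P: -14*x + 9*y - 51 = 0.

Step 1: f(-3, 1) = 0, so P lies on C.
Step 2: partial derivatives
  f_x(x, y) = 4*x - 2*y, f_y(x, y) = -2*x + 4*y - 1.
  f_x(P) = -14, f_y(P) = 9 (gradient nonzero, so P is smooth).
Step 3: tangent line at P: -14·(x − -3) + 9·(y − 1) = 0.
Expanding: -14*x + 9*y - 51 = 0.


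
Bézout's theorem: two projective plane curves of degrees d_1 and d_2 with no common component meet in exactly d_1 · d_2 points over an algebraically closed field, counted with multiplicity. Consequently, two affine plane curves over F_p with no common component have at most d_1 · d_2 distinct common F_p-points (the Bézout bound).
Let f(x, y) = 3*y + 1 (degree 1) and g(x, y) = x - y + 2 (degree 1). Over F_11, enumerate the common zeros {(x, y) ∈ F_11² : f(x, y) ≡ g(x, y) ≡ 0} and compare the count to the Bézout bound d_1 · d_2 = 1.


Common zeros: {(5, 7)}; count = 1; Bézout bound = 1.

deg(f) = 1, deg(g) = 1, so Bézout bound = 1.
Scan x ∈ F_11. For each x, list the y ∈ F_11 with f(x, y) ≡ 0 and those with g(x, y) ≡ 0 (mod 11); the common zeros in that column are the intersection.
  x = 0: f ≡ 0 at y ∈ {7}; g ≡ 0 at y ∈ {2}; common: ∅.
  x = 1: f ≡ 0 at y ∈ {7}; g ≡ 0 at y ∈ {3}; common: ∅.
  x = 2: f ≡ 0 at y ∈ {7}; g ≡ 0 at y ∈ {4}; common: ∅.
  x = 3: f ≡ 0 at y ∈ {7}; g ≡ 0 at y ∈ {5}; common: ∅.
  x = 4: f ≡ 0 at y ∈ {7}; g ≡ 0 at y ∈ {6}; common: ∅.
  x = 5: f ≡ 0 at y ∈ {7}; g ≡ 0 at y ∈ {7}; common: {7}.
  x = 6: f ≡ 0 at y ∈ {7}; g ≡ 0 at y ∈ {8}; common: ∅.
  x = 7: f ≡ 0 at y ∈ {7}; g ≡ 0 at y ∈ {9}; common: ∅.
  x = 8: f ≡ 0 at y ∈ {7}; g ≡ 0 at y ∈ {10}; common: ∅.
  x = 9: f ≡ 0 at y ∈ {7}; g ≡ 0 at y ∈ {0}; common: ∅.
  x = 10: f ≡ 0 at y ∈ {7}; g ≡ 0 at y ∈ {1}; common: ∅.
Collecting: common zeros = {(5, 7)}, so the count is 1.
Comparison with the Bézout bound: 1 ≤ 1 = deg(f)·deg(g), as expected for curves with no common component (the bound is attained).


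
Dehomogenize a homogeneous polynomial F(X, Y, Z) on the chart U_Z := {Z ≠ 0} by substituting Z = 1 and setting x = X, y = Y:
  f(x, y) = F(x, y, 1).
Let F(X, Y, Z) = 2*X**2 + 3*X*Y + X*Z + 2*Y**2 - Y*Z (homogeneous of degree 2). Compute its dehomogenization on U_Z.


f(x, y) = 2*x**2 + 3*x*y + x + 2*y**2 - y

On U_Z we set Z = 1. Each monomial c·X^i·Y^j·Z^k in F becomes c·x^i·y^j·1^k = c·x^i·y^j.
Substituting Z = 1: F(X, Y, 1) = 2*x**2 + 3*x*y + x + 2*y**2 - y.
Note: deg(f) ≤ deg(F) = 2; strict inequality happens when F is divisible by Z (lost terms).


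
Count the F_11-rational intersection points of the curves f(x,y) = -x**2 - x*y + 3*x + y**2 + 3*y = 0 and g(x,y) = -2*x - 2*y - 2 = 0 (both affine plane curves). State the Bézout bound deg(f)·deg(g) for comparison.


Common zeros: ∅; count = 0; Bézout bound = 2.

deg(f) = 2, deg(g) = 1, so Bézout bound = 2.
Scan x ∈ F_11. For each x, list the y ∈ F_11 with f(x, y) ≡ 0 and those with g(x, y) ≡ 0 (mod 11); the common zeros in that column are the intersection.
  x = 0: f ≡ 0 at y ∈ {0, 8}; g ≡ 0 at y ∈ {10}; common: ∅.
  x = 1: f ≡ 0 at y ∈ ∅; g ≡ 0 at y ∈ {9}; common: ∅.
  x = 2: f ≡ 0 at y ∈ {4, 6}; g ≡ 0 at y ∈ {8}; common: ∅.
  x = 3: f ≡ 0 at y ∈ {0}; g ≡ 0 at y ∈ {7}; common: ∅.
  x = 4: f ≡ 0 at y ∈ ∅; g ≡ 0 at y ∈ {6}; common: ∅.
  x = 5: f ≡ 0 at y ∈ {1}; g ≡ 0 at y ∈ {5}; common: ∅.
  x = 6: f ≡ 0 at y ∈ {6, 8}; g ≡ 0 at y ∈ {4}; common: ∅.
  x = 7: f ≡ 0 at y ∈ ∅; g ≡ 0 at y ∈ {3}; common: ∅.
  x = 8: f ≡ 0 at y ∈ {1, 4}; g ≡ 0 at y ∈ {2}; common: ∅.
  x = 9: f ≡ 0 at y ∈ ∅; g ≡ 0 at y ∈ {1}; common: ∅.
  x = 10: f ≡ 0 at y ∈ ∅; g ≡ 0 at y ∈ {0}; common: ∅.
Collecting: common zeros = ∅, so the count is 0.
Comparison with the Bézout bound: 0 ≤ 2 = deg(f)·deg(g), as expected for curves with no common component (the affine F_11-count falls short of the bound because intersections may lie at infinity, over extension fields, or carry multiplicity).


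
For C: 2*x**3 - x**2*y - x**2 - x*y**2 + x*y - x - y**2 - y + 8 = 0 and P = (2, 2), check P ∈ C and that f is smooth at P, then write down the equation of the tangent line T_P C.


Tangent line at P: 9*x - 15*y + 12 = 0.

Step 1: f(2, 2) = 0, so P lies on C.
Step 2: partial derivatives
  f_x(x, y) = 6*x**2 - 2*x*y - 2*x - y**2 + y - 1, f_y(x, y) = -x**2 - 2*x*y + x - 2*y - 1.
  f_x(P) = 9, f_y(P) = -15 (gradient nonzero, so P is smooth).
Step 3: tangent line at P: 9·(x − 2) + -15·(y − 2) = 0.
Expanding: 9*x - 15*y + 12 = 0.


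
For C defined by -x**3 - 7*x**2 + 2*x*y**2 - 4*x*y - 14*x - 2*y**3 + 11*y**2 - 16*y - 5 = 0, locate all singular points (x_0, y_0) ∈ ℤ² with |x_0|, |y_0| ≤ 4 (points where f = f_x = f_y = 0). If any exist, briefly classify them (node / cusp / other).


Singular points: {(-2, 1)}; classification: node.

Compute partial derivatives:
  f_x = -3*x**2 - 14*x + 2*y**2 - 4*y - 14.
  f_y = 4*x*y - 4*x - 6*y**2 + 22*y - 16.
Scan x_0 ∈ {−4, ..., 4}. For each x_0, f_y(x_0, y) is a polynomial in y; find its integer roots y ∈ {−4, ..., 4}, then test f_x and f at those candidates.
  x = -4: f_y(-4, y) = -6*y**2 + 6*y; vanishes at y ∈ {0, 1}. (-4, 0): f_x = -6 ≠ 0; (-4, 1): f_x = -8 ≠ 0.
  x = -3: f_y(-3, y) = -6*y**2 + 10*y - 4; vanishes at y ∈ {1}. (-3, 1): f_x = -1 ≠ 0.
  x = -2: f_y(-2, y) = -6*y**2 + 14*y - 8; vanishes at y ∈ {1}. (-2, 1): f_x = 0, f = 0 — SINGULAR.
  x = -1: f_y(-1, y) = -6*y**2 + 18*y - 12; vanishes at y ∈ {1, 2}. (-1, 1): f_x = -5 ≠ 0; (-1, 2): f_x = -3 ≠ 0.
  x = 0: f_y(0, y) = -6*y**2 + 22*y - 16; vanishes at y ∈ {1}. (0, 1): f_x = -16 ≠ 0.
  x = 1: f_y(1, y) = -6*y**2 + 26*y - 20; vanishes at y ∈ {1}. (1, 1): f_x = -33 ≠ 0.
  x = 2: f_y(2, y) = -6*y**2 + 30*y - 24; vanishes at y ∈ {1, 4}. (2, 1): f_x = -56 ≠ 0; (2, 4): f_x = -38 ≠ 0.
  x = 3: f_y(3, y) = -6*y**2 + 34*y - 28; vanishes at y ∈ {1}. (3, 1): f_x = -85 ≠ 0.
  x = 4: f_y(4, y) = -6*y**2 + 38*y - 32; vanishes at y ∈ {1}. (4, 1): f_x = -120 ≠ 0.
Only singular point on the grid: (-2, 1).
Classify: substitute x = -2 + u, y = 1 + v and expand: f = -u**3 - u**2 + 2*u*v**2 - 2*v**3 + v**2.
No constant or linear terms (consistent with a singular point). Quadratic part: -u**2 + v**2. Cubic part: -u**3 + 2*u*v**2 - 2*v**3.
The quadratic part v**2 - u**2 = (v − u)(v + u) splits into two distinct linear factors, so there are two distinct tangent lines y − 1 = ±(x − -2) — this is a node (ordinary double point).
Classification: node.


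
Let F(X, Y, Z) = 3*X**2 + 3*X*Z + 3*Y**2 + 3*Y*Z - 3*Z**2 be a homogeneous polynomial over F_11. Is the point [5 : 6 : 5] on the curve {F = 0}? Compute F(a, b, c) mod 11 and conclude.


F(5,6,5) ≡ 9 (mod 11); P is NOT on the curve.

Evaluate F(5, 6, 5) term-by-term (mod 11).
  3*X**2 ↦ 3·25·1·1 = 75
  3*X*Z ↦ 3·5·1·5 = 75
  3*Y**2 ↦ 3·1·36·1 = 108
  3*Y*Z ↦ 3·1·6·5 = 90
  -3*Z**2 ↦ -3·1·1·25 = -75
Sum: F(5, 6, 5) = (75) + (75) + (108) + (90) + (-75) = 273.
Reducing mod 11: 273 ≡ 9 (mod 11).
Since F(a, b, c) ≡ 9 ≠ 0 (mod 11), P does NOT lie on the curve.


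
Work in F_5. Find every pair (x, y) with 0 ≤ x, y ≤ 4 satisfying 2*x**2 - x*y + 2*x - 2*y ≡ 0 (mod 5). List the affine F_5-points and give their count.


Affine F_5-points: {(0, 0), (1, 3), (2, 3), (4, 0)}; count = 4.

For each of the 25 pairs (x, y) ∈ F_5², evaluate f(x, y) mod 5. Record the zeros.
  x = 0: [0↦0, 1↦3, 2↦1, 3↦4, 4↦2]  zeros at y ∈ {0}
  x = 1: [0↦4, 1↦1, 2↦3, 3↦0, 4↦2]  zeros at y ∈ {3}
  x = 2: [0↦2, 1↦3, 2↦4, 3↦0, 4↦1]  zeros at y ∈ {3}
  x = 3: [0↦4, 1↦4, 2↦4, 3↦4, 4↦4]  zeros at y ∈ ∅
  x = 4: [0↦0, 1↦4, 2↦3, 3↦2, 4↦1]  zeros at y ∈ {0}
Collecting zeros: affine points = {(0, 0), (1, 3), (2, 3), (4, 0)}.
Total count |C(F_5)_aff| = 4.


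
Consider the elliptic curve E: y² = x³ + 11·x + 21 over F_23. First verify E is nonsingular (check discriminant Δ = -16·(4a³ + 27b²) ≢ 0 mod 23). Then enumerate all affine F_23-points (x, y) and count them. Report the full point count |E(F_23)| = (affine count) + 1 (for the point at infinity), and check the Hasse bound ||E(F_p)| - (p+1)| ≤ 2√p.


Affine points = {(3, 9), (3, 14), (6, 2), (6, 21), (7, 2), (7, 21), (8, 0), (10, 2), (10, 21), (11, 1), (11, 22), (12, 8), (12, 15), (18, 5), (18, 18), (22, 3), (22, 20)}; affine count = 17; |E(F_23)| = 18.

Discriminant check: Δ ∝ 4a³ + 27b² = 4·11³ + 27·21² = 4·1331 + 27·441 ≡ 4 (mod 23). Nonzero ⇒ E is nonsingular.
For each x ∈ F_23, compute rhs = x³ + 11·x + 21 mod 23, then count y ∈ F_23 with y² ≡ rhs.
  x = 0: rhs = 21, matching y values: none (0 points).
  x = 1: rhs = 10, matching y values: none (0 points).
  x = 2: rhs = 5, matching y values: none (0 points).
  x = 3: rhs = 12, matching y values: 9, 14 (2 points).
  x = 4: rhs = 14, matching y values: none (0 points).
  x = 5: rhs = 17, matching y values: none (0 points).
  x = 6: rhs = 4, matching y values: 2, 21 (2 points).
  x = 7: rhs = 4, matching y values: 2, 21 (2 points).
  x = 8: rhs = 0, matching y values: 0 (1 points).
  x = 9: rhs = 21, matching y values: none (0 points).
  x = 10: rhs = 4, matching y values: 2, 21 (2 points).
  x = 11: rhs = 1, matching y values: 1, 22 (2 points).
  x = 12: rhs = 18, matching y values: 8, 15 (2 points).
  x = 13: rhs = 15, matching y values: none (0 points).
  x = 14: rhs = 21, matching y values: none (0 points).
  x = 15: rhs = 19, matching y values: none (0 points).
  x = 16: rhs = 15, matching y values: none (0 points).
  x = 17: rhs = 15, matching y values: none (0 points).
  x = 18: rhs = 2, matching y values: 5, 18 (2 points).
  x = 19: rhs = 5, matching y values: none (0 points).
  x = 20: rhs = 7, matching y values: none (0 points).
  x = 21: rhs = 14, matching y values: none (0 points).
  x = 22: rhs = 9, matching y values: 3, 20 (2 points).
Total affine count: 17.
Full point count |E(F_23)| = 17 + 1 = 18.
Hasse bound: |18 − (23+1)| = |-6| = 6 ≤ 2√23 ≈ 9.5917 ✓.


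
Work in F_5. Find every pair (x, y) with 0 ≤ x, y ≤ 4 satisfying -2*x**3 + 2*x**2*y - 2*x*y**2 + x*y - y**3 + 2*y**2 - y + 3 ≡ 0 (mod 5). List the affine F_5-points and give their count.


Affine F_5-points: {(1, 3), (1, 4), (3, 2), (4, 0), (4, 4)}; count = 5.

For each of the 25 pairs (x, y) ∈ F_5², evaluate f(x, y) mod 5. Record the zeros.
  x = 0: [0↦3, 1↦3, 2↦1, 3↦1, 4↦2]  zeros at y ∈ ∅
  x = 1: [0↦1, 1↦2, 2↦2, 3↦0, 4↦0]  zeros at y ∈ {3, 4}
  x = 2: [0↦2, 1↦3, 2↦4, 3↦4, 4↦2]  zeros at y ∈ ∅
  x = 3: [0↦4, 1↦4, 2↦0, 3↦1, 4↦1]  zeros at y ∈ {2}
  x = 4: [0↦0, 1↦3, 2↦3, 3↦4, 4↦0]  zeros at y ∈ {0, 4}
Collecting zeros: affine points = {(1, 3), (1, 4), (3, 2), (4, 0), (4, 4)}.
Total count |C(F_5)_aff| = 5.


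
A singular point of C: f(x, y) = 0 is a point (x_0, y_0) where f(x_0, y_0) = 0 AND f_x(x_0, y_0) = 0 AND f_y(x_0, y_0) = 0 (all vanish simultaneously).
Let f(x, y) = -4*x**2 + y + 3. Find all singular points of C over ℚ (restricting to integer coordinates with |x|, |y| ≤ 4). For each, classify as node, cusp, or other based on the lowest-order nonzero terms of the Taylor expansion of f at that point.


No singular points in the scanned grid; C is smooth there.

Compute partial derivatives:
  f_x = -8*x.
  f_y = 1.
f_y = 1 is a nonzero constant, so f_y never vanishes: no point (x, y) can satisfy f = f_x = f_y = 0. In particular no (x, y) ∈ {−4, ..., 4}² is singular; the curve is smooth.


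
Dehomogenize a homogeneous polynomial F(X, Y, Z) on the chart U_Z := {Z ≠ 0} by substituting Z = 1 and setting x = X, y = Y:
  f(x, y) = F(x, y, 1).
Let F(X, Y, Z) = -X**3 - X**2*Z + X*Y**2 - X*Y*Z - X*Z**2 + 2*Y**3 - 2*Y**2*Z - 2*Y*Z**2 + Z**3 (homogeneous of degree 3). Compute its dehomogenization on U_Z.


f(x, y) = -x**3 - x**2 + x*y**2 - x*y - x + 2*y**3 - 2*y**2 - 2*y + 1

On U_Z we set Z = 1. Each monomial c·X^i·Y^j·Z^k in F becomes c·x^i·y^j·1^k = c·x^i·y^j.
Substituting Z = 1: F(X, Y, 1) = -x**3 - x**2 + x*y**2 - x*y - x + 2*y**3 - 2*y**2 - 2*y + 1.
Note: deg(f) ≤ deg(F) = 3; strict inequality happens when F is divisible by Z (lost terms).


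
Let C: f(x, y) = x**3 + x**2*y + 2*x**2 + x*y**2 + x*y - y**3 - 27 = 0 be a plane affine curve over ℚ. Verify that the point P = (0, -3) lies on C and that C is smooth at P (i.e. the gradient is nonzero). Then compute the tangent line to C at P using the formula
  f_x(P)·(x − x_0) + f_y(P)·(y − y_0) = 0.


Tangent line at P: 6*x - 27*y - 81 = 0.

Step 1: f(0, -3) = 0, so P lies on C.
Step 2: partial derivatives
  f_x(x, y) = 3*x**2 + 2*x*y + 4*x + y**2 + y, f_y(x, y) = x**2 + 2*x*y + x - 3*y**2.
  f_x(P) = 6, f_y(P) = -27 (gradient nonzero, so P is smooth).
Step 3: tangent line at P: 6·(x − 0) + -27·(y − -3) = 0.
Expanding: 6*x - 27*y - 81 = 0.


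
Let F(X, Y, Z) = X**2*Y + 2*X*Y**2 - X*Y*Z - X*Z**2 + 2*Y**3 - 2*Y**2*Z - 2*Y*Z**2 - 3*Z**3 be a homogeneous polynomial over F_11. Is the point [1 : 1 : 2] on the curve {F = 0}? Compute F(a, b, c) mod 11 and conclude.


F(1,1,2) ≡ 7 (mod 11); P is NOT on the curve.

Evaluate F(1, 1, 2) term-by-term (mod 11).
  X**2*Y ↦ 1·1·1·1 = 1
  2*X*Y**2 ↦ 2·1·1·1 = 2
  -X*Y*Z ↦ -1·1·1·2 = -2
  -X*Z**2 ↦ -1·1·1·4 = -4
  2*Y**3 ↦ 2·1·1·1 = 2
  -2*Y**2*Z ↦ -2·1·1·2 = -4
  -2*Y*Z**2 ↦ -2·1·1·4 = -8
  -3*Z**3 ↦ -3·1·1·8 = -24
Sum: F(1, 1, 2) = (1) + (2) + (-2) + (-4) + (2) + (-4) + (-8) + (-24) = -37.
Reducing mod 11: -37 ≡ 7 (mod 11).
Since F(a, b, c) ≡ 7 ≠ 0 (mod 11), P does NOT lie on the curve.


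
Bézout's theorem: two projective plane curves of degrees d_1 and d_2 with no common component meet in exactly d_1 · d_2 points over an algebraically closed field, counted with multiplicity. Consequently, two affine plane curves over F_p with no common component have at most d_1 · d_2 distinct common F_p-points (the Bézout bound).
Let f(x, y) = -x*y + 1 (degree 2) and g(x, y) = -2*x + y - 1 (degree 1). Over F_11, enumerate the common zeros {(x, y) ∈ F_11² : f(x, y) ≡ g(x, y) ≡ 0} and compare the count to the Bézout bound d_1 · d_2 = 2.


Common zeros: {(6, 2), (10, 10)}; count = 2; Bézout bound = 2.

deg(f) = 2, deg(g) = 1, so Bézout bound = 2.
Scan x ∈ F_11. For each x, list the y ∈ F_11 with f(x, y) ≡ 0 and those with g(x, y) ≡ 0 (mod 11); the common zeros in that column are the intersection.
  x = 0: f ≡ 0 at y ∈ ∅; g ≡ 0 at y ∈ {1}; common: ∅.
  x = 1: f ≡ 0 at y ∈ {1}; g ≡ 0 at y ∈ {3}; common: ∅.
  x = 2: f ≡ 0 at y ∈ {6}; g ≡ 0 at y ∈ {5}; common: ∅.
  x = 3: f ≡ 0 at y ∈ {4}; g ≡ 0 at y ∈ {7}; common: ∅.
  x = 4: f ≡ 0 at y ∈ {3}; g ≡ 0 at y ∈ {9}; common: ∅.
  x = 5: f ≡ 0 at y ∈ {9}; g ≡ 0 at y ∈ {0}; common: ∅.
  x = 6: f ≡ 0 at y ∈ {2}; g ≡ 0 at y ∈ {2}; common: {2}.
  x = 7: f ≡ 0 at y ∈ {8}; g ≡ 0 at y ∈ {4}; common: ∅.
  x = 8: f ≡ 0 at y ∈ {7}; g ≡ 0 at y ∈ {6}; common: ∅.
  x = 9: f ≡ 0 at y ∈ {5}; g ≡ 0 at y ∈ {8}; common: ∅.
  x = 10: f ≡ 0 at y ∈ {10}; g ≡ 0 at y ∈ {10}; common: {10}.
Collecting: common zeros = {(6, 2), (10, 10)}, so the count is 2.
Comparison with the Bézout bound: 2 ≤ 2 = deg(f)·deg(g), as expected for curves with no common component (the bound is attained).


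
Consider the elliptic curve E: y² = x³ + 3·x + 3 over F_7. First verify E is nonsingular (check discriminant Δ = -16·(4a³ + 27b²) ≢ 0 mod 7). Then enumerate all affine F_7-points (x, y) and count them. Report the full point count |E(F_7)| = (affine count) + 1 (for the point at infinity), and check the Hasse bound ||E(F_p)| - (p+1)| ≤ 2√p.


Affine points = {(1, 0), (3, 2), (3, 5), (4, 3), (4, 4)}; affine count = 5; |E(F_7)| = 6.

Discriminant check: Δ ∝ 4a³ + 27b² = 4·3³ + 27·3² = 4·27 + 27·9 ≡ 1 (mod 7). Nonzero ⇒ E is nonsingular.
For each x ∈ F_7, compute rhs = x³ + 3·x + 3 mod 7, then count y ∈ F_7 with y² ≡ rhs.
  x = 0: rhs = 3, matching y values: none (0 points).
  x = 1: rhs = 0, matching y values: 0 (1 points).
  x = 2: rhs = 3, matching y values: none (0 points).
  x = 3: rhs = 4, matching y values: 2, 5 (2 points).
  x = 4: rhs = 2, matching y values: 3, 4 (2 points).
  x = 5: rhs = 3, matching y values: none (0 points).
  x = 6: rhs = 6, matching y values: none (0 points).
Total affine count: 5.
Full point count |E(F_7)| = 5 + 1 = 6.
Hasse bound: |6 − (7+1)| = |-2| = 2 ≤ 2√7 ≈ 5.2915 ✓.


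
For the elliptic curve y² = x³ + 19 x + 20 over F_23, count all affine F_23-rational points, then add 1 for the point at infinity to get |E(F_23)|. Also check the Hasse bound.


Affine points = {(3, 9), (3, 14), (7, 6), (7, 17), (9, 0), (13, 7), (13, 16), (15, 0), (16, 2), (16, 21), (17, 9), (17, 14), (19, 8), (19, 15), (22, 0)}; affine count = 15; |E(F_23)| = 16.

Discriminant check: Δ ∝ 4a³ + 27b² = 4·19³ + 27·20² = 4·6859 + 27·400 ≡ 10 (mod 23). Nonzero ⇒ E is nonsingular.
For each x ∈ F_23, compute rhs = x³ + 19·x + 20 mod 23, then count y ∈ F_23 with y² ≡ rhs.
  x = 0: rhs = 20, matching y values: none (0 points).
  x = 1: rhs = 17, matching y values: none (0 points).
  x = 2: rhs = 20, matching y values: none (0 points).
  x = 3: rhs = 12, matching y values: 9, 14 (2 points).
  x = 4: rhs = 22, matching y values: none (0 points).
  x = 5: rhs = 10, matching y values: none (0 points).
  x = 6: rhs = 5, matching y values: none (0 points).
  x = 7: rhs = 13, matching y values: 6, 17 (2 points).
  x = 8: rhs = 17, matching y values: none (0 points).
  x = 9: rhs = 0, matching y values: 0 (1 points).
  x = 10: rhs = 14, matching y values: none (0 points).
  x = 11: rhs = 19, matching y values: none (0 points).
  x = 12: rhs = 21, matching y values: none (0 points).
  x = 13: rhs = 3, matching y values: 7, 16 (2 points).
  x = 14: rhs = 17, matching y values: none (0 points).
  x = 15: rhs = 0, matching y values: 0 (1 points).
  x = 16: rhs = 4, matching y values: 2, 21 (2 points).
  x = 17: rhs = 12, matching y values: 9, 14 (2 points).
  x = 18: rhs = 7, matching y values: none (0 points).
  x = 19: rhs = 18, matching y values: 8, 15 (2 points).
  x = 20: rhs = 5, matching y values: none (0 points).
  x = 21: rhs = 20, matching y values: none (0 points).
  x = 22: rhs = 0, matching y values: 0 (1 points).
Total affine count: 15.
Full point count |E(F_23)| = 15 + 1 = 16.
Hasse bound: |16 − (23+1)| = |-8| = 8 ≤ 2√23 ≈ 9.5917 ✓.


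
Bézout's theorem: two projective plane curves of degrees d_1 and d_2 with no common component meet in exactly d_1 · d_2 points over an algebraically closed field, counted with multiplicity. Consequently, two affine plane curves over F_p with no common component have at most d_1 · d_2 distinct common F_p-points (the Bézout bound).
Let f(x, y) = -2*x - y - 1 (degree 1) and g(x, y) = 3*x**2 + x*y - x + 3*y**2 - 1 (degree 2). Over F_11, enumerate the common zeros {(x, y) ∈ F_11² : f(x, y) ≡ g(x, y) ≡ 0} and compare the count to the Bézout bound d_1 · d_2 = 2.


Common zeros: ∅; count = 0; Bézout bound = 2.

deg(f) = 1, deg(g) = 2, so Bézout bound = 2.
Scan x ∈ F_11. For each x, list the y ∈ F_11 with f(x, y) ≡ 0 and those with g(x, y) ≡ 0 (mod 11); the common zeros in that column are the intersection.
  x = 0: f ≡ 0 at y ∈ {10}; g ≡ 0 at y ∈ {2, 9}; common: ∅.
  x = 1: f ≡ 0 at y ∈ {8}; g ≡ 0 at y ∈ {9}; common: ∅.
  x = 2: f ≡ 0 at y ∈ {6}; g ≡ 0 at y ∈ ∅; common: ∅.
  x = 3: f ≡ 0 at y ∈ {4}; g ≡ 0 at y ∈ ∅; common: ∅.
  x = 4: f ≡ 0 at y ∈ {2}; g ≡ 0 at y ∈ ∅; common: ∅.
  x = 5: f ≡ 0 at y ∈ {0}; g ≡ 0 at y ∈ {1}; common: ∅.
  x = 6: f ≡ 0 at y ∈ {9}; g ≡ 0 at y ∈ {1, 8}; common: ∅.
  x = 7: f ≡ 0 at y ∈ {7}; g ≡ 0 at y ∈ {2, 3}; common: ∅.
  x = 8: f ≡ 0 at y ∈ {5}; g ≡ 0 at y ∈ ∅; common: ∅.
  x = 9: f ≡ 0 at y ∈ {3}; g ≡ 0 at y ∈ ∅; common: ∅.
  x = 10: f ≡ 0 at y ∈ {1}; g ≡ 0 at y ∈ {7, 8}; common: ∅.
Collecting: common zeros = ∅, so the count is 0.
Comparison with the Bézout bound: 0 ≤ 2 = deg(f)·deg(g), as expected for curves with no common component (the affine F_11-count falls short of the bound because intersections may lie at infinity, over extension fields, or carry multiplicity).


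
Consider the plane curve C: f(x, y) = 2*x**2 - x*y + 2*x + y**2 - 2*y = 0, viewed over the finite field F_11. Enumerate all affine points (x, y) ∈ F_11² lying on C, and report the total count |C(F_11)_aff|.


Affine F_11-points: {(0, 0), (0, 2), (1, 6), (1, 8), (2, 7), (2, 8), (6, 1), (6, 7), (10, 0), (10, 1)}; count = 10.

For each of the 121 pairs (x, y) ∈ F_11², evaluate f(x, y) mod 11. Record the zeros.
  x = 0: [0↦0, 1↦10, 2↦0, 3↦3, 4↦8, 5↦4, 6↦2, 7↦2, 8↦4, 9↦8, 10↦3]  zeros at y ∈ {0, 2}
  x = 1: [0↦4, 1↦2, 2↦2, 3↦4, 4↦8, 5↦3, 6↦0, 7↦10, 8↦0, 9↦3, 10↦8]  zeros at y ∈ {6, 8}
  x = 2: [0↦1, 1↦9, 2↦8, 3↦9, 4↦1, 5↦6, 6↦2, 7↦0, 8↦0, 9↦2, 10↦6]  zeros at y ∈ {7, 8}
  x = 3: [0↦2, 1↦9, 2↦7, 3↦7, 4↦9, 5↦2, 6↦8, 7↦5, 8↦4, 9↦5, 10↦8]  zeros at y ∈ ∅
  x = 4: [0↦7, 1↦2, 2↦10, 3↦9, 4↦10, 5↦2, 6↦7, 7↦3, 8↦1, 9↦1, 10↦3]  zeros at y ∈ ∅
  x = 5: [0↦5, 1↦10, 2↦6, 3↦4, 4↦4, 5↦6, 6↦10, 7↦5, 8↦2, 9↦1, 10↦2]  zeros at y ∈ ∅
  x = 6: [0↦7, 1↦0, 2↦6, 3↦3, 4↦2, 5↦3, 6↦6, 7↦0, 8↦7, 9↦5, 10↦5]  zeros at y ∈ {1, 7}
  x = 7: [0↦2, 1↦5, 2↦10, 3↦6, 4↦4, 5↦4, 6↦6, 7↦10, 8↦5, 9↦2, 10↦1]  zeros at y ∈ ∅
  x = 8: [0↦1, 1↦3, 2↦7, 3↦2, 4↦10, 5↦9, 6↦10, 7↦2, 8↦7, 9↦3, 10↦1]  zeros at y ∈ ∅
  x = 9: [0↦4, 1↦5, 2↦8, 3↦2, 4↦9, 5↦7, 6↦7, 7↦9, 8↦2, 9↦8, 10↦5]  zeros at y ∈ ∅
  x = 10: [0↦0, 1↦0, 2↦2, 3↦6, 4↦1, 5↦9, 6↦8, 7↦9, 8↦1, 9↦6, 10↦2]  zeros at y ∈ {0, 1}
Collecting zeros: affine points = {(0, 0), (0, 2), (1, 6), (1, 8), (2, 7), (2, 8), (6, 1), (6, 7), (10, 0), (10, 1)}.
Total count |C(F_11)_aff| = 10.


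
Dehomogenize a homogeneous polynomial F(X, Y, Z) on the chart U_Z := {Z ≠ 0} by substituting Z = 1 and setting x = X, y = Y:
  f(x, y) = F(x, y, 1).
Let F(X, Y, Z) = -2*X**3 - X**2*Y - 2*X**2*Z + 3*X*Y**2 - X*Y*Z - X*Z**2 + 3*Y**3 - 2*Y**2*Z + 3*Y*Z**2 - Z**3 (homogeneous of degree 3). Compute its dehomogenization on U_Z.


f(x, y) = -2*x**3 - x**2*y - 2*x**2 + 3*x*y**2 - x*y - x + 3*y**3 - 2*y**2 + 3*y - 1

On U_Z we set Z = 1. Each monomial c·X^i·Y^j·Z^k in F becomes c·x^i·y^j·1^k = c·x^i·y^j.
Substituting Z = 1: F(X, Y, 1) = -2*x**3 - x**2*y - 2*x**2 + 3*x*y**2 - x*y - x + 3*y**3 - 2*y**2 + 3*y - 1.
Note: deg(f) ≤ deg(F) = 3; strict inequality happens when F is divisible by Z (lost terms).


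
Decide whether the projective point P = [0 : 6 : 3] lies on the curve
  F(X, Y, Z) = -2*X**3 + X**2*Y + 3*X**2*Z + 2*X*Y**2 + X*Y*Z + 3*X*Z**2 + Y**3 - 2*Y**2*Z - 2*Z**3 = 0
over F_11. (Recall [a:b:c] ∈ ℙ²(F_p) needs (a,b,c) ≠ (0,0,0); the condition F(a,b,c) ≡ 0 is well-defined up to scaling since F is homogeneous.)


F(0,6,3) ≡ 1 (mod 11); P is NOT on the curve.

Evaluate F(0, 6, 3) term-by-term (mod 11).
  -2*X**3 ↦ -2·0·1·1 = 0
  X**2*Y ↦ 1·0·6·1 = 0
  3*X**2*Z ↦ 3·0·1·3 = 0
  2*X*Y**2 ↦ 2·0·36·1 = 0
  X*Y*Z ↦ 1·0·6·3 = 0
  3*X*Z**2 ↦ 3·0·1·9 = 0
  Y**3 ↦ 1·1·216·1 = 216
  -2*Y**2*Z ↦ -2·1·36·3 = -216
  -2*Z**3 ↦ -2·1·1·27 = -54
Sum: F(0, 6, 3) = (0) + (0) + (0) + (0) + (0) + (0) + (216) + (-216) + (-54) = -54.
Reducing mod 11: -54 ≡ 1 (mod 11).
Since F(a, b, c) ≡ 1 ≠ 0 (mod 11), P does NOT lie on the curve.


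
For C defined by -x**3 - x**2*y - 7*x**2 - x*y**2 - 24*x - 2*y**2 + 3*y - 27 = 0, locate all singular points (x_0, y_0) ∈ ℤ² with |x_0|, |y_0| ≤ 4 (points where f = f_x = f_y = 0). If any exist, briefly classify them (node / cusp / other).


Singular points: {(-3, 3)}; classification: node.

Compute partial derivatives:
  f_x = -3*x**2 - 2*x*y - 14*x - y**2 - 24.
  f_y = -x**2 - 2*x*y - 4*y + 3.
Scan x_0 ∈ {−4, ..., 4}. For each x_0, f_y(x_0, y) is a polynomial in y; find its integer roots y ∈ {−4, ..., 4}, then test f_x and f at those candidates.
  x = -4: f_y(-4, y) = 4*y - 13; no integer root y with |y| ≤ 4.
  x = -3: f_y(-3, y) = 2*y - 6; vanishes at y ∈ {3}. (-3, 3): f_x = 0, f = 0 — SINGULAR.
  x = -2: f_y(-2, y) = -1; no integer root y with |y| ≤ 4.
  x = -1: f_y(-1, y) = 2 - 2*y; vanishes at y ∈ {1}. (-1, 1): f_x = -12 ≠ 0.
  x = 0: f_y(0, y) = 3 - 4*y; no integer root y with |y| ≤ 4.
  x = 1: f_y(1, y) = 2 - 6*y; no integer root y with |y| ≤ 4.
  x = 2: f_y(2, y) = -8*y - 1; no integer root y with |y| ≤ 4.
  x = 3: f_y(3, y) = -10*y - 6; no integer root y with |y| ≤ 4.
  x = 4: f_y(4, y) = -12*y - 13; no integer root y with |y| ≤ 4.
Only singular point on the grid: (-3, 3).
Classify: substitute x = -3 + u, y = 3 + v and expand: f = -u**3 - u**2*v - u**2 - u*v**2 + v**2.
No constant or linear terms (consistent with a singular point). Quadratic part: -u**2 + v**2. Cubic part: -u**3 - u**2*v - u*v**2.
The quadratic part v**2 - u**2 = (v − u)(v + u) splits into two distinct linear factors, so there are two distinct tangent lines y − 3 = ±(x − -3) — this is a node (ordinary double point).
Classification: node.


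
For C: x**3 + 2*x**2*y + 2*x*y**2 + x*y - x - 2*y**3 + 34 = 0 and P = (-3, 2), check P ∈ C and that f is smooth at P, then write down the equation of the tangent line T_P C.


Tangent line at P: 12*x - 33*y + 102 = 0.

Step 1: f(-3, 2) = 0, so P lies on C.
Step 2: partial derivatives
  f_x(x, y) = 3*x**2 + 4*x*y + 2*y**2 + y - 1, f_y(x, y) = 2*x**2 + 4*x*y + x - 6*y**2.
  f_x(P) = 12, f_y(P) = -33 (gradient nonzero, so P is smooth).
Step 3: tangent line at P: 12·(x − -3) + -33·(y − 2) = 0.
Expanding: 12*x - 33*y + 102 = 0.


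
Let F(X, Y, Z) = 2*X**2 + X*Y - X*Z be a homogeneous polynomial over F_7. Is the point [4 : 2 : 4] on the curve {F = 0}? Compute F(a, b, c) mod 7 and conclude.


F(4,2,4) ≡ 3 (mod 7); P is NOT on the curve.

Evaluate F(4, 2, 4) term-by-term (mod 7).
  2*X**2 ↦ 2·16·1·1 = 32
  X*Y ↦ 1·4·2·1 = 8
  -X*Z ↦ -1·4·1·4 = -16
Sum: F(4, 2, 4) = (32) + (8) + (-16) = 24.
Reducing mod 7: 24 ≡ 3 (mod 7).
Since F(a, b, c) ≡ 3 ≠ 0 (mod 7), P does NOT lie on the curve.


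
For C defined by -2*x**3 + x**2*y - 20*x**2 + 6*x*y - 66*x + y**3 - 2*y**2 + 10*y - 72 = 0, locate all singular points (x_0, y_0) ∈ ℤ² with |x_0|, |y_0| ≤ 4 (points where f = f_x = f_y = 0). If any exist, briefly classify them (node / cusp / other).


Singular points: {(-3, 1)}; classification: node.

Compute partial derivatives:
  f_x = -6*x**2 + 2*x*y - 40*x + 6*y - 66.
  f_y = x**2 + 6*x + 3*y**2 - 4*y + 10.
Scan x_0 ∈ {−4, ..., 4}. For each x_0, f_y(x_0, y) is a polynomial in y; find its integer roots y ∈ {−4, ..., 4}, then test f_x and f at those candidates.
  x = -4: f_y(-4, y) = 3*y**2 - 4*y + 2; no integer root y with |y| ≤ 4.
  x = -3: f_y(-3, y) = 3*y**2 - 4*y + 1; vanishes at y ∈ {1}. (-3, 1): f_x = 0, f = 0 — SINGULAR.
  x = -2: f_y(-2, y) = 3*y**2 - 4*y + 2; no integer root y with |y| ≤ 4.
  x = -1: f_y(-1, y) = 3*y**2 - 4*y + 5; no integer root y with |y| ≤ 4.
  x = 0: f_y(0, y) = 3*y**2 - 4*y + 10; no integer root y with |y| ≤ 4.
  x = 1: f_y(1, y) = 3*y**2 - 4*y + 17; no integer root y with |y| ≤ 4.
  x = 2: f_y(2, y) = 3*y**2 - 4*y + 26; no integer root y with |y| ≤ 4.
  x = 3: f_y(3, y) = 3*y**2 - 4*y + 37; no integer root y with |y| ≤ 4.
  x = 4: f_y(4, y) = 3*y**2 - 4*y + 50; no integer root y with |y| ≤ 4.
Only singular point on the grid: (-3, 1).
Classify: substitute x = -3 + u, y = 1 + v and expand: f = -2*u**3 + u**2*v - u**2 + v**3 + v**2.
No constant or linear terms (consistent with a singular point). Quadratic part: -u**2 + v**2. Cubic part: -2*u**3 + u**2*v + v**3.
The quadratic part v**2 - u**2 = (v − u)(v + u) splits into two distinct linear factors, so there are two distinct tangent lines y − 1 = ±(x − -3) — this is a node (ordinary double point).
Classification: node.


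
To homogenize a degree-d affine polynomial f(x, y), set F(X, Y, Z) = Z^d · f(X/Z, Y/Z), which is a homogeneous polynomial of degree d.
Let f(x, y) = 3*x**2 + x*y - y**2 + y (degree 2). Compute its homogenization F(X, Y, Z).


F(X, Y, Z) = 3*X**2 + X*Y - Y**2 + Y*Z

deg(f) = 2.
Substitute x = X/Z, y = Y/Z into f, then multiply by Z^2.
  monomial 3·x^2·y^0 ↦ 3·X^2·Y^0·Z^0.
  monomial 1·x^1·y^1 ↦ 1·X^1·Y^1·Z^0.
  monomial -1·x^0·y^2 ↦ -1·X^0·Y^2·Z^0.
  monomial 1·x^0·y^1 ↦ 1·X^0·Y^1·Z^1.
Collecting: F(X, Y, Z) = 3*X**2 + X*Y - Y**2 + Y*Z.


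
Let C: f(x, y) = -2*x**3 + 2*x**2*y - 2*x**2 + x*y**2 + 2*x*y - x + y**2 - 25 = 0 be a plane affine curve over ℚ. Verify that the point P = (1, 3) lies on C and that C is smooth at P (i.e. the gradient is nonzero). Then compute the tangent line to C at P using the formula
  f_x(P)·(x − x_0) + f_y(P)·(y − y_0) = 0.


Tangent line at P: 16*x + 16*y - 64 = 0.

Step 1: f(1, 3) = 0, so P lies on C.
Step 2: partial derivatives
  f_x(x, y) = -6*x**2 + 4*x*y - 4*x + y**2 + 2*y - 1, f_y(x, y) = 2*x**2 + 2*x*y + 2*x + 2*y.
  f_x(P) = 16, f_y(P) = 16 (gradient nonzero, so P is smooth).
Step 3: tangent line at P: 16·(x − 1) + 16·(y − 3) = 0.
Expanding: 16*x + 16*y - 64 = 0.


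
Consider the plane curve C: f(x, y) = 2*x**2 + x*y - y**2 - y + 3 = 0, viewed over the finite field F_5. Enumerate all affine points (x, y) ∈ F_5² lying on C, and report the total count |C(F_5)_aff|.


Affine F_5-points: {(1, 0), (2, 3), (4, 0), (4, 3)}; count = 4.

For each of the 25 pairs (x, y) ∈ F_5², evaluate f(x, y) mod 5. Record the zeros.
  x = 0: [0↦3, 1↦1, 2↦2, 3↦1, 4↦3]  zeros at y ∈ ∅
  x = 1: [0↦0, 1↦4, 2↦1, 3↦1, 4↦4]  zeros at y ∈ {0}
  x = 2: [0↦1, 1↦1, 2↦4, 3↦0, 4↦4]  zeros at y ∈ {3}
  x = 3: [0↦1, 1↦2, 2↦1, 3↦3, 4↦3]  zeros at y ∈ ∅
  x = 4: [0↦0, 1↦2, 2↦2, 3↦0, 4↦1]  zeros at y ∈ {0, 3}
Collecting zeros: affine points = {(1, 0), (2, 3), (4, 0), (4, 3)}.
Total count |C(F_5)_aff| = 4.


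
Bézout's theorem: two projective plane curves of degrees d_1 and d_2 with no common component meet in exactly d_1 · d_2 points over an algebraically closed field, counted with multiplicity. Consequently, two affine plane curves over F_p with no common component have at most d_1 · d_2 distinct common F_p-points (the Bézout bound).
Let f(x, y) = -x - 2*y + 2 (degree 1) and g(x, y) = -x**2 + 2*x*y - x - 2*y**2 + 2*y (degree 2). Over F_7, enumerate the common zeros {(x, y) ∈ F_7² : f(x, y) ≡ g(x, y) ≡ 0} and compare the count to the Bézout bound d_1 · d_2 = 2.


Common zeros: {(0, 1), (5, 2)}; count = 2; Bézout bound = 2.

deg(f) = 1, deg(g) = 2, so Bézout bound = 2.
Scan x ∈ F_7. For each x, list the y ∈ F_7 with f(x, y) ≡ 0 and those with g(x, y) ≡ 0 (mod 7); the common zeros in that column are the intersection.
  x = 0: f ≡ 0 at y ∈ {1}; g ≡ 0 at y ∈ {0, 1}; common: {1}.
  x = 1: f ≡ 0 at y ∈ {4}; g ≡ 0 at y ∈ {1}; common: ∅.
  x = 2: f ≡ 0 at y ∈ {0}; g ≡ 0 at y ∈ {4, 6}; common: ∅.
  x = 3: f ≡ 0 at y ∈ {3}; g ≡ 0 at y ∈ ∅; common: ∅.
  x = 4: f ≡ 0 at y ∈ {6}; g ≡ 0 at y ∈ ∅; common: ∅.
  x = 5: f ≡ 0 at y ∈ {2}; g ≡ 0 at y ∈ {2, 4}; common: {2}.
  x = 6: f ≡ 0 at y ∈ {5}; g ≡ 0 at y ∈ {0}; common: ∅.
Collecting: common zeros = {(0, 1), (5, 2)}, so the count is 2.
Comparison with the Bézout bound: 2 ≤ 2 = deg(f)·deg(g), as expected for curves with no common component (the bound is attained).


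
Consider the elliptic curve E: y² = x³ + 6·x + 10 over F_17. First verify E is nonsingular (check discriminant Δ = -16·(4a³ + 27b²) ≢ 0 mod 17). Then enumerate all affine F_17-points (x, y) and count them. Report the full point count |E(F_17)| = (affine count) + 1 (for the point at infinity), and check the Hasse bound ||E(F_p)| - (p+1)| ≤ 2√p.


Affine points = {(1, 0), (2, 8), (2, 9), (3, 2), (3, 15), (4, 8), (4, 9), (7, 2), (7, 15), (8, 3), (8, 14), (10, 4), (10, 13), (11, 8), (11, 9), (12, 5), (12, 12), (14, 4), (14, 13)}; affine count = 19; |E(F_17)| = 20.

Discriminant check: Δ ∝ 4a³ + 27b² = 4·6³ + 27·10² = 4·216 + 27·100 ≡ 11 (mod 17). Nonzero ⇒ E is nonsingular.
For each x ∈ F_17, compute rhs = x³ + 6·x + 10 mod 17, then count y ∈ F_17 with y² ≡ rhs.
  x = 0: rhs = 10, matching y values: none (0 points).
  x = 1: rhs = 0, matching y values: 0 (1 points).
  x = 2: rhs = 13, matching y values: 8, 9 (2 points).
  x = 3: rhs = 4, matching y values: 2, 15 (2 points).
  x = 4: rhs = 13, matching y values: 8, 9 (2 points).
  x = 5: rhs = 12, matching y values: none (0 points).
  x = 6: rhs = 7, matching y values: none (0 points).
  x = 7: rhs = 4, matching y values: 2, 15 (2 points).
  x = 8: rhs = 9, matching y values: 3, 14 (2 points).
  x = 9: rhs = 11, matching y values: none (0 points).
  x = 10: rhs = 16, matching y values: 4, 13 (2 points).
  x = 11: rhs = 13, matching y values: 8, 9 (2 points).
  x = 12: rhs = 8, matching y values: 5, 12 (2 points).
  x = 13: rhs = 7, matching y values: none (0 points).
  x = 14: rhs = 16, matching y values: 4, 13 (2 points).
  x = 15: rhs = 7, matching y values: none (0 points).
  x = 16: rhs = 3, matching y values: none (0 points).
Total affine count: 19.
Full point count |E(F_17)| = 19 + 1 = 20.
Hasse bound: |20 − (17+1)| = |2| = 2 ≤ 2√17 ≈ 8.2462 ✓.


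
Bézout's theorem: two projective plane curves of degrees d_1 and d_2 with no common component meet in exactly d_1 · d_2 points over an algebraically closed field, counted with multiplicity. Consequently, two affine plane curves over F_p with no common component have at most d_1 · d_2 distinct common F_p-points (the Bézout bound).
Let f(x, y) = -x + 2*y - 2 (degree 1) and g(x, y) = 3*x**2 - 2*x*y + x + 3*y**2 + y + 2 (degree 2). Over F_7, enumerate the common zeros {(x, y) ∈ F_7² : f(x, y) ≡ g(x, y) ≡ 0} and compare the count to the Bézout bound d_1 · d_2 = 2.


Common zeros: ∅; count = 0; Bézout bound = 2.

deg(f) = 1, deg(g) = 2, so Bézout bound = 2.
Scan x ∈ F_7. For each x, list the y ∈ F_7 with f(x, y) ≡ 0 and those with g(x, y) ≡ 0 (mod 7); the common zeros in that column are the intersection.
  x = 0: f ≡ 0 at y ∈ {1}; g ≡ 0 at y ∈ ∅; common: ∅.
  x = 1: f ≡ 0 at y ∈ {5}; g ≡ 0 at y ∈ ∅; common: ∅.
  x = 2: f ≡ 0 at y ∈ {2}; g ≡ 0 at y ∈ ∅; common: ∅.
  x = 3: f ≡ 0 at y ∈ {6}; g ≡ 0 at y ∈ ∅; common: ∅.
  x = 4: f ≡ 0 at y ∈ {3}; g ≡ 0 at y ∈ ∅; common: ∅.
  x = 5: f ≡ 0 at y ∈ {0}; g ≡ 0 at y ∈ {5}; common: ∅.
  x = 6: f ≡ 0 at y ∈ {4}; g ≡ 0 at y ∈ ∅; common: ∅.
Collecting: common zeros = ∅, so the count is 0.
Comparison with the Bézout bound: 0 ≤ 2 = deg(f)·deg(g), as expected for curves with no common component (the affine F_7-count falls short of the bound because intersections may lie at infinity, over extension fields, or carry multiplicity).
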